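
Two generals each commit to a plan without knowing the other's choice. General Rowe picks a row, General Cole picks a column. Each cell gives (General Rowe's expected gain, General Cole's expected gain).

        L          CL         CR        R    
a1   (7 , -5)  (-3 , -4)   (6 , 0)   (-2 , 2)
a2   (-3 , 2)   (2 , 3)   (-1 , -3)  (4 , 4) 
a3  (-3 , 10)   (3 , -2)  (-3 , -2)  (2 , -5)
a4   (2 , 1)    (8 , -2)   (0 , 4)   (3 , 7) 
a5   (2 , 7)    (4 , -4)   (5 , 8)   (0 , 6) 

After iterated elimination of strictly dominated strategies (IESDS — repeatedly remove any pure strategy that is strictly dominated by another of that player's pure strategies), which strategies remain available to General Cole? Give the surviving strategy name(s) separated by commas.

For General Rowe, a4 strictly dominates a3 on the remaining columns (L: 2>-3, CL: 8>3, CR: 0>-3, R: 3>2); eliminate a3.
Column CL is eliminated: R beats it against every remaining row (a1: 2>-4, a2: 4>3, a4: 7>-2, a5: 6>-4).
Among the remaining strategies, none is strictly dominated by another pure strategy of the same player, so the elimination stops.
Surviving strategies — General Rowe: {a1, a2, a4, a5}; General Cole: {L, CR, R}.

L, CR, R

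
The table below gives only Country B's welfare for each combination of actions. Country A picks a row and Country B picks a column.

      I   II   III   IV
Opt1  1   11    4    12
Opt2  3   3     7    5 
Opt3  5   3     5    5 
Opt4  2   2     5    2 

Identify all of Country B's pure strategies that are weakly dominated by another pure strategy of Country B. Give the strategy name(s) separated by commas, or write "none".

I, II

I: dominated, since III does at least as well everywhere (Opt1: 4>1, Opt2: 7>3, Opt3: 5=5, Opt4: 5>2).
II is weakly dominated by IV (Opt1: 12>11, Opt2: 5>3, Opt3: 5>3, Opt4: 2=2).
Nothing dominates III: I at Opt1 (4>1); II at Opt2 (7>3); IV at Opt2 (7>5).
IV is not dominated — it holds its own against I at Opt1 (12>1); II at Opt1 (12>11); III at Opt1 (12>4).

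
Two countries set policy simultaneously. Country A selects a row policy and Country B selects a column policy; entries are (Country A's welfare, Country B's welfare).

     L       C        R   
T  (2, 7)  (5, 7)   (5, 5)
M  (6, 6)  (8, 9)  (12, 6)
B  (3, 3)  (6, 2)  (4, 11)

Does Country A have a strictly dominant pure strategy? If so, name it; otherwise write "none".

M vs T: L: 6>2, C: 8>5, R: 12>5.
M vs B: L: 6>3, C: 8>6, R: 12>4.
M strictly beats every other strategy against every opponent action, so it is strictly dominant.

M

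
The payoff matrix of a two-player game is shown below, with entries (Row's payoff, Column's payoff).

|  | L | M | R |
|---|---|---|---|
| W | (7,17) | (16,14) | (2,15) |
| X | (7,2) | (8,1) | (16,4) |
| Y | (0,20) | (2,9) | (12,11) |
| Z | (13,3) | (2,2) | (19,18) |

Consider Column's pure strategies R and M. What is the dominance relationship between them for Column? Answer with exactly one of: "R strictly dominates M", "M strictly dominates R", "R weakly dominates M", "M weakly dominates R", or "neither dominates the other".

Compare R to M across each choice by Row: W: 15>14, X: 4>1, Y: 11>9, Z: 18>2.
R gives a strictly higher payoff against each choice by Row, so R strictly dominates M.

R strictly dominates M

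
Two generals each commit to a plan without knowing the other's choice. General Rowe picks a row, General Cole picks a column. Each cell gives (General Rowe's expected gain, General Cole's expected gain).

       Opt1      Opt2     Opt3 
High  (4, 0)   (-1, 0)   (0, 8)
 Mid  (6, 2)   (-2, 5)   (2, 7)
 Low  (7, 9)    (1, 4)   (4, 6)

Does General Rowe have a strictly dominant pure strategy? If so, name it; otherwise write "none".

Low

Low vs High: Opt1: 7>4, Opt2: 1>-1, Opt3: 4>0.
Low vs Mid: Opt1: 7>6, Opt2: 1>-2, Opt3: 4>2.
Low strictly beats every other strategy against every opponent action, so it is strictly dominant.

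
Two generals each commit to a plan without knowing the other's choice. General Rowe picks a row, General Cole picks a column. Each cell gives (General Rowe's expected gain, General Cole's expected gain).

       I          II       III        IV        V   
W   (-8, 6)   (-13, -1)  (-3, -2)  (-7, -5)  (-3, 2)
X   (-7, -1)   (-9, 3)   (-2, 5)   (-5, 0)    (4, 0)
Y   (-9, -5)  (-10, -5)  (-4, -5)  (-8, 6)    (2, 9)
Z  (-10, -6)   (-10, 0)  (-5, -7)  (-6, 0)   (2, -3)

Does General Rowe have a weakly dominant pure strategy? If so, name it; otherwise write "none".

X vs W: I: -7>-8, II: -9>-13, III: -2>-3, IV: -5>-7, V: 4>-3.
X vs Y: I: -7>-9, II: -9>-10, III: -2>-4, IV: -5>-8, V: 4>2.
X vs Z: I: -7>-10, II: -9>-10, III: -2>-5, IV: -5>-6, V: 4>2.
X is at least as good as every other strategy against every opponent action, so it is weakly dominant.

X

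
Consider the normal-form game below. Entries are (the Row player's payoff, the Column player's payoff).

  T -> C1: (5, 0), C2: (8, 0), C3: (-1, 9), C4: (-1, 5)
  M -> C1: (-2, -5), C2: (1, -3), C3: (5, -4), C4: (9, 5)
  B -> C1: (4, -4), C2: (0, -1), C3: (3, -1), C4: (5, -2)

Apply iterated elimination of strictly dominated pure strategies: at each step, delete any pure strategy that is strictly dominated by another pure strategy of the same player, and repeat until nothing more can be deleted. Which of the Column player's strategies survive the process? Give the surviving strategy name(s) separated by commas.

C4

The Column player's strategy C1 is strictly dominated by C3 (T: 9>0, M: -4>-5, B: -1>-4) and is removed.
For the Row player, M strictly dominates B on the remaining columns (C2: 1>0, C3: 5>3, C4: 9>5); eliminate B.
The Column player's strategy C2 is strictly dominated by C4 (T: 5>0, M: 5>-3) and is removed.
The Row player's strategy T is strictly dominated by M (C3: 5>-1, C4: 9>-1) and is removed.
The Column player's strategy C3 is strictly dominated by C4 (M: 5>-4) and is removed.
Among the remaining strategies, none is strictly dominated by another pure strategy of the same player, so the elimination stops.
Surviving strategies — the Row player: {M}; the Column player: {C4}.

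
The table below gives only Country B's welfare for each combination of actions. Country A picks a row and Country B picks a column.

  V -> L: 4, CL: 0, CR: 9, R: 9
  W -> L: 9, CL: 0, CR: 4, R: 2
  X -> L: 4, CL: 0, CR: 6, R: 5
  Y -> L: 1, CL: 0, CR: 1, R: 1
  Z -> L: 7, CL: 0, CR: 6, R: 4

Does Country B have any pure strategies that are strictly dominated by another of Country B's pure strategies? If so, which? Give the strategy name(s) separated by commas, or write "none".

L: no other strategy beats it everywhere (CL at V (4>0); CR at W (9>4); R at W (9>2)).
CL is strictly dominated by L (V: 4>0, W: 9>0, X: 4>0, Y: 1>0, Z: 7>0).
CR is not dominated — it holds its own against L at V (9>4); CL at V (9>0); R at V (9=9).
R: no other strategy beats it everywhere (L at V (9>4); CL at V (9>0); CR at V (9=9)).

CL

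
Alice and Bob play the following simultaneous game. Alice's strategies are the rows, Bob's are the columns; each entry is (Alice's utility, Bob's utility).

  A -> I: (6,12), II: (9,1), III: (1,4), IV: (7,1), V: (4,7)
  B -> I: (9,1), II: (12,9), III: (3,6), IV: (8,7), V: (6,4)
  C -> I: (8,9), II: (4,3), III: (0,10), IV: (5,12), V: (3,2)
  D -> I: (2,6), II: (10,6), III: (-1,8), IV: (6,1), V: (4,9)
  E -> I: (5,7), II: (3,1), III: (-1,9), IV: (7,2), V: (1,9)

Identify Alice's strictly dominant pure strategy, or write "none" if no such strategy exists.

B

B vs A: I: 9>6, II: 12>9, III: 3>1, IV: 8>7, V: 6>4.
B vs C: I: 9>8, II: 12>4, III: 3>0, IV: 8>5, V: 6>3.
B vs D: I: 9>2, II: 12>10, III: 3>-1, IV: 8>6, V: 6>4.
B vs E: I: 9>5, II: 12>3, III: 3>-1, IV: 8>7, V: 6>1.
B strictly beats every other strategy against every opponent action, so it is strictly dominant.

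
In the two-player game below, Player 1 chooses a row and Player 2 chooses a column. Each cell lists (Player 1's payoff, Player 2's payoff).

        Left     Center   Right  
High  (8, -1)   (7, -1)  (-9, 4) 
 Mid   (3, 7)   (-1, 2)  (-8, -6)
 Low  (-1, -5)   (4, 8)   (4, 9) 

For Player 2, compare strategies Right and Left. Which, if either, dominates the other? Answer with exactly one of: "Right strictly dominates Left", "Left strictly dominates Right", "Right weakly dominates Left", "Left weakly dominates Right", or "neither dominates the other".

Compare Right to Left across each opponent action: High: 4>-1, Mid: -6<7, Low: 9>-5.
Right does better at High, Low but worse at Mid; neither strategy dominates the other.

neither dominates the other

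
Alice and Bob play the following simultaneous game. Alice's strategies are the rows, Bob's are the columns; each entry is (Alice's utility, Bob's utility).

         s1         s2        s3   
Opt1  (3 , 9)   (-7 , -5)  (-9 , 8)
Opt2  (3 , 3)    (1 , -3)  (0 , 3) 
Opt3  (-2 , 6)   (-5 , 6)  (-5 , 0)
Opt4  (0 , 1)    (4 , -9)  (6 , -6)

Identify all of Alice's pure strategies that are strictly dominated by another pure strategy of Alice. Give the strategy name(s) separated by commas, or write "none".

Nothing dominates Opt1: Opt2 at s1 (3=3); Opt3 at s1 (3>-2); Opt4 at s1 (3>0).
Nothing dominates Opt2: Opt1 at s1 (3=3); Opt3 at s1 (3>-2); Opt4 at s1 (3>0).
Opt3 is strictly dominated by Opt2 (s1: 3>-2, s2: 1>-5, s3: 0>-5).
Opt4: no other strategy beats it everywhere (Opt1 at s2 (4>-7); Opt2 at s2 (4>1); Opt3 at s1 (0>-2)).

Opt3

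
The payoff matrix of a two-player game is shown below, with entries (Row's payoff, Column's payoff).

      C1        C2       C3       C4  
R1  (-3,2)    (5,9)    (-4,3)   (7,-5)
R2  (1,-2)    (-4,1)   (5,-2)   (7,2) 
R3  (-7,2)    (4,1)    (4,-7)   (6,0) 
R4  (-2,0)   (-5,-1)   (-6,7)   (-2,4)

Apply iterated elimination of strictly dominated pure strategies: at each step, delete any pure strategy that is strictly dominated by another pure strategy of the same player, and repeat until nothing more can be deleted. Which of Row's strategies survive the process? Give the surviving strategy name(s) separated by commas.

R1, R2

Row's strategy R4 is strictly dominated by R2 (C1: 1>-2, C2: -4>-5, C3: 5>-6, C4: 7>-2) and is removed.
For Column, C2 strictly dominates C3 on the remaining rows (R1: 9>3, R2: 1>-2, R3: 1>-7); eliminate C3.
Row R3 is eliminated: R1 beats it against every remaining column (C1: -3>-7, C2: 5>4, C4: 7>6).
For Column, C2 strictly dominates C1 on the remaining rows (R1: 9>2, R2: 1>-2); eliminate C1.
Among the remaining strategies, none is strictly dominated by another pure strategy of the same player, so the elimination stops.
Surviving strategies — Row: {R1, R2}; Column: {C2, C4}.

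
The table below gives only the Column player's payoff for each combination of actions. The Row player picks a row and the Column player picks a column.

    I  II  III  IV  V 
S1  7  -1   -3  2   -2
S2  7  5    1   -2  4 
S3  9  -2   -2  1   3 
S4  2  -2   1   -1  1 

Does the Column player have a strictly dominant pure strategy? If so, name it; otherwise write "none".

I

I vs II: S1: 7>-1, S2: 7>5, S3: 9>-2, S4: 2>-2.
I vs III: S1: 7>-3, S2: 7>1, S3: 9>-2, S4: 2>1.
I vs IV: S1: 7>2, S2: 7>-2, S3: 9>1, S4: 2>-1.
I vs V: S1: 7>-2, S2: 7>4, S3: 9>3, S4: 2>1.
I strictly beats every other strategy against every opponent action, so it is strictly dominant.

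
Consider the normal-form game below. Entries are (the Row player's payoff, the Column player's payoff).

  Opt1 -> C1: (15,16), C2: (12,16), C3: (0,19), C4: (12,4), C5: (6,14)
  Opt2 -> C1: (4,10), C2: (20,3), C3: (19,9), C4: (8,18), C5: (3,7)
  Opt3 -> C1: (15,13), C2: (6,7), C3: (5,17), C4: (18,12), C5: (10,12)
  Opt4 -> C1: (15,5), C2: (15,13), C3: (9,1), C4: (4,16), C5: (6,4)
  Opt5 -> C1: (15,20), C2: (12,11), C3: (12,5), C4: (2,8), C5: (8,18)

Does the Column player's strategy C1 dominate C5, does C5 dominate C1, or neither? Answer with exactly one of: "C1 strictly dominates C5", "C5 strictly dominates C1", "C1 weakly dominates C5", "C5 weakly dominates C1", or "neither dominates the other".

C1's payoffs vs C5's, by the Row player's action — Opt1: 16>14, Opt2: 10>7, Opt3: 13>12, Opt4: 5>4, Opt5: 20>18.
C1 gives a strictly higher payoff against each choice by the Row player, so C1 strictly dominates C5.

C1 strictly dominates C5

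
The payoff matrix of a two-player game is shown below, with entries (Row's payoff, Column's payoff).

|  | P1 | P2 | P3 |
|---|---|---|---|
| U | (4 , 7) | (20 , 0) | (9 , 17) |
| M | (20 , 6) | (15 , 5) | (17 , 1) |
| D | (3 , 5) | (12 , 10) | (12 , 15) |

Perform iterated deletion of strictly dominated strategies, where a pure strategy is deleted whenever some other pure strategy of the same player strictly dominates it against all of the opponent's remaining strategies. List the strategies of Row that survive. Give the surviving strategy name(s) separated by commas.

Row's strategy D is strictly dominated by M (P1: 20>3, P2: 15>12, P3: 17>12) and is removed.
Column's strategy P2 is strictly dominated by P1 (U: 7>0, M: 6>5) and is removed.
Row U is eliminated: M beats it against every remaining column (P1: 20>4, P3: 17>9).
Column's strategy P3 is strictly dominated by P1 (M: 6>1) and is removed.
Among the remaining strategies, none is strictly dominated by another pure strategy of the same player, so the elimination stops.
Surviving strategies — Row: {M}; Column: {P1}.

M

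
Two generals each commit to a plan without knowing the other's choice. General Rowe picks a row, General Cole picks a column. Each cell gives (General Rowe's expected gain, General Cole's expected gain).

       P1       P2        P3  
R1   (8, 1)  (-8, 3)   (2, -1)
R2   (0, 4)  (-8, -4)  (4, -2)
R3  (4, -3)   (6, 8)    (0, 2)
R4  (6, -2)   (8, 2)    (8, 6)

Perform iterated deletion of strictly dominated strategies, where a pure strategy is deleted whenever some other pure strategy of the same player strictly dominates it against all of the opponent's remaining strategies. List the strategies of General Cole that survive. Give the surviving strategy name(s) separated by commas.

P3

General Rowe's strategy R2 is strictly dominated by R4 (P1: 6>0, P2: 8>-8, P3: 8>4) and is removed.
For General Rowe, R4 strictly dominates R3 on the remaining columns (P1: 6>4, P2: 8>6, P3: 8>0); eliminate R3.
General Cole's strategy P1 is strictly dominated by P2 (R1: 3>1, R4: 2>-2) and is removed.
For General Rowe, R4 strictly dominates R1 on the remaining columns (P2: 8>-8, P3: 8>2); eliminate R1.
General Cole's strategy P2 is strictly dominated by P3 (R4: 6>2) and is removed.
Among the remaining strategies, none is strictly dominated by another pure strategy of the same player, so the elimination stops.
Surviving strategies — General Rowe: {R4}; General Cole: {P3}.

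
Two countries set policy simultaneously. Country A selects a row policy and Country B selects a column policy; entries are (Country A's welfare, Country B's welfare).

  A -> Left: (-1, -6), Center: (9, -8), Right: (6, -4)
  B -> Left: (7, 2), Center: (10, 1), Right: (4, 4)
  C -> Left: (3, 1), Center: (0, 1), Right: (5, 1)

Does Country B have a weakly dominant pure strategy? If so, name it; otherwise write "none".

Right vs Left: A: -4>-6, B: 4>2, C: 1=1.
Right vs Center: A: -4>-8, B: 4>1, C: 1=1.
Right is at least as good as every other strategy against every opponent action, so it is weakly dominant.

Right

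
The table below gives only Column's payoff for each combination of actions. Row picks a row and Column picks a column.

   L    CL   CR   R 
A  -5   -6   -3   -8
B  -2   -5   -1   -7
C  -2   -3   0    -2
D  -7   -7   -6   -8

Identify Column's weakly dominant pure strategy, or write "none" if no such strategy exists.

CR vs L: A: -3>-5, B: -1>-2, C: 0>-2, D: -6>-7.
CR vs CL: A: -3>-6, B: -1>-5, C: 0>-3, D: -6>-7.
CR vs R: A: -3>-8, B: -1>-7, C: 0>-2, D: -6>-8.
CR is at least as good as every other strategy against every opponent action, so it is weakly dominant.

CR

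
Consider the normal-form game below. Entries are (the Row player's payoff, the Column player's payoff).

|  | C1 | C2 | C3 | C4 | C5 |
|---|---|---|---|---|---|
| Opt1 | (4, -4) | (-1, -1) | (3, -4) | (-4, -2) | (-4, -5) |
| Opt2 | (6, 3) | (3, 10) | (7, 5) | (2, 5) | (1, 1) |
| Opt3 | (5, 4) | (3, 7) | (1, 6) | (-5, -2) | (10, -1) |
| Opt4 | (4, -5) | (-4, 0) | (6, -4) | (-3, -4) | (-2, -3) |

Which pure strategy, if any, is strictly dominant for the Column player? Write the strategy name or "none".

C2

C2 vs C1: Opt1: -1>-4, Opt2: 10>3, Opt3: 7>4, Opt4: 0>-5.
C2 vs C3: Opt1: -1>-4, Opt2: 10>5, Opt3: 7>6, Opt4: 0>-4.
C2 vs C4: Opt1: -1>-2, Opt2: 10>5, Opt3: 7>-2, Opt4: 0>-4.
C2 vs C5: Opt1: -1>-5, Opt2: 10>1, Opt3: 7>-1, Opt4: 0>-3.
C2 strictly beats every other strategy against every opponent action, so it is strictly dominant.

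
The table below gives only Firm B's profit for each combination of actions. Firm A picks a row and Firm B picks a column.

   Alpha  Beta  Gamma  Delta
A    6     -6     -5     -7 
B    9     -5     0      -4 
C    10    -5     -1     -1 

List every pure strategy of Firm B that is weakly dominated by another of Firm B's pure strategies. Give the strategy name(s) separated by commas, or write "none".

Alpha is not dominated — it holds its own against Beta at A (6>-6); Gamma at A (6>-5); Delta at A (6>-7).
Beta: dominated, since Alpha does at least as well everywhere (A: 6>-6, B: 9>-5, C: 10>-5).
Gamma is weakly dominated by Alpha (A: 6>-5, B: 9>0, C: 10>-1).
Alpha weakly dominates Delta — A: 6>-7, B: 9>-4, C: 10>-1.

Beta, Gamma, Delta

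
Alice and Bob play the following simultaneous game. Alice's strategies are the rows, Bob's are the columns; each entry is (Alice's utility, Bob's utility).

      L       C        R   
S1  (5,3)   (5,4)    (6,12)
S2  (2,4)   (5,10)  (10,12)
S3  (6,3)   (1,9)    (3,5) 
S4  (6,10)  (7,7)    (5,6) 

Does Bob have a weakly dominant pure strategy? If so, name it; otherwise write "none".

none

L fails to dominate C at S1 (3<4).
C fails to dominate L at S4 (7<10).
R fails to dominate L at S4 (6<10).
No single strategy dominates all the others.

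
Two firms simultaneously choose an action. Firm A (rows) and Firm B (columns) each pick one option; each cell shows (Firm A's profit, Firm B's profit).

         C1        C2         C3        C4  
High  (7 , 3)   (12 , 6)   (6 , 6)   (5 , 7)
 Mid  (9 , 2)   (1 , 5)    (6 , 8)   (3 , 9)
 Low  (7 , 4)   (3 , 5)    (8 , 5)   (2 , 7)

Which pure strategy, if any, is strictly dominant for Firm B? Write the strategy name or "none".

C4

C4 vs C1: High: 7>3, Mid: 9>2, Low: 7>4.
C4 vs C2: High: 7>6, Mid: 9>5, Low: 7>5.
C4 vs C3: High: 7>6, Mid: 9>8, Low: 7>5.
C4 strictly beats every other strategy against every opponent action, so it is strictly dominant.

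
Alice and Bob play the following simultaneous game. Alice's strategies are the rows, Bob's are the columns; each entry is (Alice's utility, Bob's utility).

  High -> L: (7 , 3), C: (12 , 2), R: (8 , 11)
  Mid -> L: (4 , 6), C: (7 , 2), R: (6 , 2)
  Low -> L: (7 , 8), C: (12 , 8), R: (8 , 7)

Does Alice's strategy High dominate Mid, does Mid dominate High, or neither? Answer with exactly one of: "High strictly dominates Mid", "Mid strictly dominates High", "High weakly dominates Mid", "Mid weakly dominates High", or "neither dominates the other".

High strictly dominates Mid

High's payoffs vs Mid's, by Bob's action — L: 7>4, C: 12>7, R: 8>6.
High gives a strictly higher payoff against every action of Bob, so High strictly dominates Mid.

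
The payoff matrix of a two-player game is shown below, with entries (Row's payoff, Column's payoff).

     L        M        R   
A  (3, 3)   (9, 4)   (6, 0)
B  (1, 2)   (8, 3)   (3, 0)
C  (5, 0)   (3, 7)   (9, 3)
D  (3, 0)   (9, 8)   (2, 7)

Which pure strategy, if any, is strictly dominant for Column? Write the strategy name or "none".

M

M vs L: A: 4>3, B: 3>2, C: 7>0, D: 8>0.
M vs R: A: 4>0, B: 3>0, C: 7>3, D: 8>7.
M strictly beats every other strategy against every opponent action, so it is strictly dominant.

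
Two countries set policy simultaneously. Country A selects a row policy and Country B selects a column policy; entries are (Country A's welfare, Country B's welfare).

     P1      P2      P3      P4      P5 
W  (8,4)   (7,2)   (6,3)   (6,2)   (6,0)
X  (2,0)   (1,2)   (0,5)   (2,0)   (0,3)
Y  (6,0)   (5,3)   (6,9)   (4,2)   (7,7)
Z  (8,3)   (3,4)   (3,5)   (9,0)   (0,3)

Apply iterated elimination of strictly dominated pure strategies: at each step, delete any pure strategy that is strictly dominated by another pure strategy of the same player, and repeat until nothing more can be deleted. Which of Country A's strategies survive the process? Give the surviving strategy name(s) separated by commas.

Row X is eliminated: W beats it against every remaining column (P1: 8>2, P2: 7>1, P3: 6>0, P4: 6>2, P5: 6>0).
Column P2 is eliminated: P3 beats it against every remaining row (W: 3>2, Y: 9>3, Z: 5>4).
Column P4 is eliminated: P3 beats it against every remaining row (W: 3>2, Y: 9>2, Z: 5>0).
Column P5 is eliminated: P3 beats it against every remaining row (W: 3>0, Y: 9>7, Z: 5>3).
Among the remaining strategies, none is strictly dominated by another pure strategy of the same player, so the elimination stops.
Surviving strategies — Country A: {W, Y, Z}; Country B: {P1, P3}.

W, Y, Z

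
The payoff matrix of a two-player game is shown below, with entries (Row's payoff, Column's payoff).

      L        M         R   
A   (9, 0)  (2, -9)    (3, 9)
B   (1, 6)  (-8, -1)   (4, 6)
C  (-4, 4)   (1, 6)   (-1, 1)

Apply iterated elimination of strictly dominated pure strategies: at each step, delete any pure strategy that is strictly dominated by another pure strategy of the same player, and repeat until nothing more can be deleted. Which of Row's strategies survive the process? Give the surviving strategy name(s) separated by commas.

For Row, A strictly dominates C on the remaining columns (L: 9>-4, M: 2>1, R: 3>-1); eliminate C.
Column's strategy M is strictly dominated by L (A: 0>-9, B: 6>-1) and is removed.
Among the remaining strategies, none is strictly dominated by another pure strategy of the same player, so the elimination stops.
Surviving strategies — Row: {A, B}; Column: {L, R}.

A, B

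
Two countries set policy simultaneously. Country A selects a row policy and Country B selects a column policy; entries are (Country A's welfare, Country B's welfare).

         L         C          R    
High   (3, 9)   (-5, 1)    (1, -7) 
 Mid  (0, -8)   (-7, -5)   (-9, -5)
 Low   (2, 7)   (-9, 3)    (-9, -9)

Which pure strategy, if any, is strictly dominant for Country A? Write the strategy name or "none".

High vs Mid: L: 3>0, C: -5>-7, R: 1>-9.
High vs Low: L: 3>2, C: -5>-9, R: 1>-9.
High strictly beats every other strategy against every opponent action, so it is strictly dominant.

High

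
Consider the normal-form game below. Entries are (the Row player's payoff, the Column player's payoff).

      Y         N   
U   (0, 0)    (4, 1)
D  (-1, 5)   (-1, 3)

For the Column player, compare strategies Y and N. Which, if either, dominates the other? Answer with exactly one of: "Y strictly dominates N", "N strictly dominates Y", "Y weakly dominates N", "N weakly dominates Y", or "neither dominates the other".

neither dominates the other

Compare Y to N across each choice by the Row player: U: 0<1, D: 5>3.
Y does better at D but worse at U; neither strategy dominates the other.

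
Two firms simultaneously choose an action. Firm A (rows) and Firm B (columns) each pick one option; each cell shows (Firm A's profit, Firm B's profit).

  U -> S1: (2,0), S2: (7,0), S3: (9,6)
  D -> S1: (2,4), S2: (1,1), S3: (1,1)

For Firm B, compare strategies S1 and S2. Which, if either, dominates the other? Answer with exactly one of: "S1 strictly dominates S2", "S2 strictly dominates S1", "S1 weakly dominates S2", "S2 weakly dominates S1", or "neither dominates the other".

S1's payoffs vs S2's, by Firm A's action — U: 0=0, D: 4>1.
S1 is at least as good everywhere and strictly better somewhere (tied only at U), so S1 weakly but not strictly dominates S2.

S1 weakly dominates S2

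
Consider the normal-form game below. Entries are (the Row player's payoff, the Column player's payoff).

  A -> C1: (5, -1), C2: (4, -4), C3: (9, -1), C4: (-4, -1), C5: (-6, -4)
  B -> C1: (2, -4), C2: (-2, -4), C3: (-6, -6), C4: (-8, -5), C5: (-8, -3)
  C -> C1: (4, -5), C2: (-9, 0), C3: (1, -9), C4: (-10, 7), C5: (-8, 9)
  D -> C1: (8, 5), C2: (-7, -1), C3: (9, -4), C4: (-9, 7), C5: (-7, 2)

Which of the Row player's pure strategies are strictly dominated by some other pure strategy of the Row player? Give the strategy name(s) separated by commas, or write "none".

A is not dominated — it holds its own against B at C1 (5>2); C at C1 (5>4); D at C2 (4>-7).
B is strictly dominated by A (C1: 5>2, C2: 4>-2, C3: 9>-6, C4: -4>-8, C5: -6>-8).
C: dominated, since A does at least as well everywhere (C1: 5>4, C2: 4>-9, C3: 9>1, C4: -4>-10, C5: -6>-8).
Nothing dominates D: A at C1 (8>5); B at C1 (8>2); C at C1 (8>4).

B, C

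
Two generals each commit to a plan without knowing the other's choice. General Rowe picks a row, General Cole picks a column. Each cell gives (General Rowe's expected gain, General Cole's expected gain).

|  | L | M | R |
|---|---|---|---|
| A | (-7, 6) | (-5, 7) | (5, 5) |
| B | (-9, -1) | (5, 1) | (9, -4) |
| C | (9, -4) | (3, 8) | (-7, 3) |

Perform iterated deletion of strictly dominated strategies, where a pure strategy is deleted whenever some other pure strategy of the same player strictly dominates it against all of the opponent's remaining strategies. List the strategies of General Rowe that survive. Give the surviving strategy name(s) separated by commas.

General Cole's strategy L is strictly dominated by M (A: 7>6, B: 1>-1, C: 8>-4) and is removed.
Row A is eliminated: B beats it against every remaining column (M: 5>-5, R: 9>5).
Row C is eliminated: B beats it against every remaining column (M: 5>3, R: 9>-7).
Column R is eliminated: M beats it against every remaining row (B: 1>-4).
Among the remaining strategies, none is strictly dominated by another pure strategy of the same player, so the elimination stops.
Surviving strategies — General Rowe: {B}; General Cole: {M}.

B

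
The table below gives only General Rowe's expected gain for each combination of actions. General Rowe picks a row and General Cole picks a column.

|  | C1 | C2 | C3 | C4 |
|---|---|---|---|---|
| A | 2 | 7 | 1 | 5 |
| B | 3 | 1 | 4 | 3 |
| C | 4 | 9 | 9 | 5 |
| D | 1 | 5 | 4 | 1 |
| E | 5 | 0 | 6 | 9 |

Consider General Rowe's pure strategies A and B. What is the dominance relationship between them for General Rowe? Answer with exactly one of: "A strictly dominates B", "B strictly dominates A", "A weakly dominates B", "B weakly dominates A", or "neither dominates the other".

A's payoffs vs B's, by General Cole's action — C1: 2<3, C2: 7>1, C3: 1<4, C4: 5>3.
A does better at C2, C4 but worse at C1, C3; neither strategy dominates the other.

neither dominates the other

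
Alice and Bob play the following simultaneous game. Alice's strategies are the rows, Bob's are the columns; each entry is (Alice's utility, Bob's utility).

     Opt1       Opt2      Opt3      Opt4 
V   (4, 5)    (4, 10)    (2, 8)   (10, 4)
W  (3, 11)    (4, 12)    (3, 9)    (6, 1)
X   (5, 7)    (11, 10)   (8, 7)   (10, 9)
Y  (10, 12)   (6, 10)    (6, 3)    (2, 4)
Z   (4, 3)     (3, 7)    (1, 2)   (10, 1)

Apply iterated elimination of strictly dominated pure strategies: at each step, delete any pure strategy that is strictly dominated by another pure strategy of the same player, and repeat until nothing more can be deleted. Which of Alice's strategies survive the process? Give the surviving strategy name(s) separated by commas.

X, Y

For Alice, X strictly dominates W on the remaining columns (Opt1: 5>3, Opt2: 11>4, Opt3: 8>3, Opt4: 10>6); eliminate W.
For Bob, Opt2 strictly dominates Opt3 on the remaining rows (V: 10>8, X: 10>7, Y: 10>3, Z: 7>2); eliminate Opt3.
Column Opt4 is eliminated: Opt2 beats it against every remaining row (V: 10>4, X: 10>9, Y: 10>4, Z: 7>1).
Alice's strategy V is strictly dominated by X (Opt1: 5>4, Opt2: 11>4) and is removed.
For Alice, X strictly dominates Z on the remaining columns (Opt1: 5>4, Opt2: 11>3); eliminate Z.
Among the remaining strategies, none is strictly dominated by another pure strategy of the same player, so the elimination stops.
Surviving strategies — Alice: {X, Y}; Bob: {Opt1, Opt2}.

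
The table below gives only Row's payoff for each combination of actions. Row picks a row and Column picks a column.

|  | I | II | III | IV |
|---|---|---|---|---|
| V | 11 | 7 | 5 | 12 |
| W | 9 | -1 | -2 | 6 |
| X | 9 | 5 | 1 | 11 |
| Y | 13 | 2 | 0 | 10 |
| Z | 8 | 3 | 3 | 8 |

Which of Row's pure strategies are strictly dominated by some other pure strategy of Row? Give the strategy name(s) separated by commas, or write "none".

Nothing dominates V: W at I (11>9); X at I (11>9); Y at II (7>2); Z at I (11>8).
V strictly dominates W — I: 11>9, II: 7>-1, III: 5>-2, IV: 12>6.
V strictly dominates X — I: 11>9, II: 7>5, III: 5>1, IV: 12>11.
Y is not dominated — it holds its own against V at I (13>11); W at I (13>9); X at I (13>9); Z at I (13>8).
Z is strictly dominated by V (I: 11>8, II: 7>3, III: 5>3, IV: 12>8).

W, X, Z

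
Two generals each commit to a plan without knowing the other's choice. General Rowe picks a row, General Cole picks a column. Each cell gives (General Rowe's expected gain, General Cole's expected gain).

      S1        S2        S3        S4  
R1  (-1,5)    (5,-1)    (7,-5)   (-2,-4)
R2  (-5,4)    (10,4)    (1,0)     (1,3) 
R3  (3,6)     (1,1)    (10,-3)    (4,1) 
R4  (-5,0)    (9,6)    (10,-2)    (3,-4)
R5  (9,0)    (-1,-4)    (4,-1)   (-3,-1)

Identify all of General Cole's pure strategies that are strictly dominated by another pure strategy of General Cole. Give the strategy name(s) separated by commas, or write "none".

Nothing dominates S1: S2 at R1 (5>-1); S3 at R1 (5>-5); S4 at R1 (5>-4).
Nothing dominates S2: S1 at R2 (4=4); S3 at R1 (-1>-5); S4 at R1 (-1>-4).
S1 strictly dominates S3 — R1: 5>-5, R2: 4>0, R3: 6>-3, R4: 0>-2, R5: 0>-1.
S1 strictly dominates S4 — R1: 5>-4, R2: 4>3, R3: 6>1, R4: 0>-4, R5: 0>-1.

S3, S4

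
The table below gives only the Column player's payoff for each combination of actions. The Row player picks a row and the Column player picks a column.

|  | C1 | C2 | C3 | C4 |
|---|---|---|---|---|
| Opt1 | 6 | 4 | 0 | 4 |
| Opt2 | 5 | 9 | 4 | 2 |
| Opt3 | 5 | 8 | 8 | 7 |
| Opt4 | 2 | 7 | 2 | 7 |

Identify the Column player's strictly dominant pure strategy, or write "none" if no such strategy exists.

C1 fails to dominate C2 at Opt2 (5<9).
C2 fails to dominate C1 at Opt1 (4<6).
C3 fails to dominate C1 at Opt1 (0<6).
C4 fails to dominate C1 at Opt1 (4<6).
No single strategy dominates all the others.

none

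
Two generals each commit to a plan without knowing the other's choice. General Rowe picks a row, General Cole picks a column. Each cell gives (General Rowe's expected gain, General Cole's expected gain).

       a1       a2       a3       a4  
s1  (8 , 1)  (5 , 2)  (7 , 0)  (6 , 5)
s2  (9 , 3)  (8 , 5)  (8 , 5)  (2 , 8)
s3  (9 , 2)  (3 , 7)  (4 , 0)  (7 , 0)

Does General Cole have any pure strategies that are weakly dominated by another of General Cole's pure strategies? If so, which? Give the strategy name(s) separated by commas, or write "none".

a2 weakly dominates a1 — s1: 2>1, s2: 5>3, s3: 7>2.
a2 is not dominated — it holds its own against a1 at s1 (2>1); a3 at s1 (2>0); a4 at s3 (7>0).
a2 weakly dominates a3 — s1: 2>0, s2: 5=5, s3: 7>0.
a4: no other strategy beats it everywhere (a1 at s1 (5>1); a2 at s1 (5>2); a3 at s1 (5>0)).

a1, a3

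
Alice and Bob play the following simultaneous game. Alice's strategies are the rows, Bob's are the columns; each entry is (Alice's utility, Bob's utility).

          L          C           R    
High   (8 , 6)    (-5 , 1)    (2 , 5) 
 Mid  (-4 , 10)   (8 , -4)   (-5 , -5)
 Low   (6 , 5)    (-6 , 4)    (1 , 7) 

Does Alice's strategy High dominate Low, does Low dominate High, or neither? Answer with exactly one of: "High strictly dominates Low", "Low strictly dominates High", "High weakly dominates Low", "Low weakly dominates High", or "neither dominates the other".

High strictly dominates Low

High's payoffs vs Low's, by Bob's action — L: 8>6, C: -5>-6, R: 2>1.
High gives a strictly higher payoff against every action of Bob, so High strictly dominates Low.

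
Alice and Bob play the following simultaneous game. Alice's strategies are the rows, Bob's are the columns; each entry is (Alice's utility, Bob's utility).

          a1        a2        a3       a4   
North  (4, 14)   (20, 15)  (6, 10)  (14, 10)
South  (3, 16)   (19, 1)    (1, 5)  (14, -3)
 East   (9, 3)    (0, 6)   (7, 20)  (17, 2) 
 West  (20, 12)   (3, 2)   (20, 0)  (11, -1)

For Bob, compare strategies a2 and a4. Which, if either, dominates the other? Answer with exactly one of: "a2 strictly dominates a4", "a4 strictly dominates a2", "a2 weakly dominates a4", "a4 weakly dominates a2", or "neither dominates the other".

Compare a2 to a4 across each choice by Alice: North: 15>10, South: 1>-3, East: 6>2, West: 2>-1.
Every comparison favours a2, so a2 strictly dominates a4.

a2 strictly dominates a4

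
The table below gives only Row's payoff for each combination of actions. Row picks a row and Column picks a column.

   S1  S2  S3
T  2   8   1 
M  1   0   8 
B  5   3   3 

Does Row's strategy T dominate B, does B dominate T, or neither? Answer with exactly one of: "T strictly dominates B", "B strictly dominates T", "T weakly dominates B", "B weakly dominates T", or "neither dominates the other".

T's payoffs vs B's, by Column's action — S1: 2<5, S2: 8>3, S3: 1<3.
T does better at S2 but worse at S1, S3; neither strategy dominates the other.

neither dominates the other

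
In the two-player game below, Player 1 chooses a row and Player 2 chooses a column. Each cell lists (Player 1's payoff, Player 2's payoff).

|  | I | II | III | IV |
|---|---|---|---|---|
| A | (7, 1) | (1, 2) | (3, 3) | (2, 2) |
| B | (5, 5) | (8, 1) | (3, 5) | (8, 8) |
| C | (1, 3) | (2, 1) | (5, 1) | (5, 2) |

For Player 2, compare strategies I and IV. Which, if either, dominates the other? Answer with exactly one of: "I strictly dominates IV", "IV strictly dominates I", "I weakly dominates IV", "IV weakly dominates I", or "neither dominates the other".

Compare I to IV across every action of Player 1: A: 1<2, B: 5<8, C: 3>2.
I does better at C but worse at A, B; neither strategy dominates the other.

neither dominates the other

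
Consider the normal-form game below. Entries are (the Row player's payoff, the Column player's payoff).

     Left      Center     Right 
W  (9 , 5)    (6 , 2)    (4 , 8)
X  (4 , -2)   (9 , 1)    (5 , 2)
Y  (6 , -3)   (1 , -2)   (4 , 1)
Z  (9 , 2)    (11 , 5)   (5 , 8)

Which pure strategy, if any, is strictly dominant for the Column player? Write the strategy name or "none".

Right vs Left: W: 8>5, X: 2>-2, Y: 1>-3, Z: 8>2.
Right vs Center: W: 8>2, X: 2>1, Y: 1>-2, Z: 8>5.
Right strictly beats every other strategy against every opponent action, so it is strictly dominant.

Right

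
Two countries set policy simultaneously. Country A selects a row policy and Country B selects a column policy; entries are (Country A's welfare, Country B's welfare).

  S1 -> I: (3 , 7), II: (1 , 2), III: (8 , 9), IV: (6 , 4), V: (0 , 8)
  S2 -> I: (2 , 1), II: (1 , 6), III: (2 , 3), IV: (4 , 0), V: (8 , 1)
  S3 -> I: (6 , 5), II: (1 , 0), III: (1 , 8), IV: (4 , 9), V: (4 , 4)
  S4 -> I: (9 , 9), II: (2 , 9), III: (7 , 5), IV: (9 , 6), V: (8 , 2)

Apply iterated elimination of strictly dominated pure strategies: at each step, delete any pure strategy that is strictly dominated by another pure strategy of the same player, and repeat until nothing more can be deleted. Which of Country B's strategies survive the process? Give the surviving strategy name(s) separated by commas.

For Country A, S4 strictly dominates S3 on the remaining columns (I: 9>6, II: 2>1, III: 7>1, IV: 9>4, V: 8>4); eliminate S3.
Column IV is eliminated: I beats it against every remaining row (S1: 7>4, S2: 1>0, S4: 9>6).
Column V is eliminated: III beats it against every remaining row (S1: 9>8, S2: 3>1, S4: 5>2).
Country A's strategy S2 is strictly dominated by S4 (I: 9>2, II: 2>1, III: 7>2) and is removed.
Among the remaining strategies, none is strictly dominated by another pure strategy of the same player, so the elimination stops.
Surviving strategies — Country A: {S1, S4}; Country B: {I, II, III}.

I, II, III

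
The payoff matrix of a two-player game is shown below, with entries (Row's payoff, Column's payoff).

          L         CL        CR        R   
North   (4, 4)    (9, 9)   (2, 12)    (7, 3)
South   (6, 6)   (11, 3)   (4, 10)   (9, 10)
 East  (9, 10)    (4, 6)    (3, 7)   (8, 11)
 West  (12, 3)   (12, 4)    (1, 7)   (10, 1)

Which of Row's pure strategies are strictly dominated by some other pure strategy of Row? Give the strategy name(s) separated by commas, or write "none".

South strictly dominates North — L: 6>4, CL: 11>9, CR: 4>2, R: 9>7.
South is not dominated — it holds its own against North at L (6>4); East at CL (11>4); West at CR (4>1).
Nothing dominates East: North at L (9>4); South at L (9>6); West at CR (3>1).
West is not dominated — it holds its own against North at L (12>4); South at L (12>6); East at L (12>9).

North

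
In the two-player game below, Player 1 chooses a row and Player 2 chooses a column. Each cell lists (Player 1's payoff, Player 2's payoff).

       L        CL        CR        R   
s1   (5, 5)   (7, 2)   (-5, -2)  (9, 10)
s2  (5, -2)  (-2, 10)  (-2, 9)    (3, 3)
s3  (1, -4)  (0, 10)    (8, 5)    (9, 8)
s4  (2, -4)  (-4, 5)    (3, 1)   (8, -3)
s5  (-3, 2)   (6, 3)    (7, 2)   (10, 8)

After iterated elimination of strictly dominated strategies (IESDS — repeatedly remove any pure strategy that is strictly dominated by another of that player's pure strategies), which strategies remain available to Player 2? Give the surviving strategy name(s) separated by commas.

R

For Player 2, R strictly dominates L on the remaining rows (s1: 10>5, s2: 3>-2, s3: 8>-4, s4: -3>-4, s5: 8>2); eliminate L.
Player 1's strategy s2 is strictly dominated by s3 (CL: 0>-2, CR: 8>-2, R: 9>3) and is removed.
For Player 1, s3 strictly dominates s4 on the remaining columns (CL: 0>-4, CR: 8>3, R: 9>8); eliminate s4.
Player 2's strategy CR is strictly dominated by CL (s1: 2>-2, s3: 10>5, s5: 3>2) and is removed.
Player 1's strategy s3 is strictly dominated by s5 (CL: 6>0, R: 10>9) and is removed.
Player 2's strategy CL is strictly dominated by R (s1: 10>2, s5: 8>3) and is removed.
Row s1 is eliminated: s5 beats it against every remaining column (R: 10>9).
Among the remaining strategies, none is strictly dominated by another pure strategy of the same player, so the elimination stops.
Surviving strategies — Player 1: {s5}; Player 2: {R}.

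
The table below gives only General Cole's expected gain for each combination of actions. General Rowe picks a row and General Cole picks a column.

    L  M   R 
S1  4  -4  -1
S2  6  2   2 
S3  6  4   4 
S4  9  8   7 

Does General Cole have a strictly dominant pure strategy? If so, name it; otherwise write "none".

L vs M: S1: 4>-4, S2: 6>2, S3: 6>4, S4: 9>8.
L vs R: S1: 4>-1, S2: 6>2, S3: 6>4, S4: 9>7.
L strictly beats every other strategy against every opponent action, so it is strictly dominant.

L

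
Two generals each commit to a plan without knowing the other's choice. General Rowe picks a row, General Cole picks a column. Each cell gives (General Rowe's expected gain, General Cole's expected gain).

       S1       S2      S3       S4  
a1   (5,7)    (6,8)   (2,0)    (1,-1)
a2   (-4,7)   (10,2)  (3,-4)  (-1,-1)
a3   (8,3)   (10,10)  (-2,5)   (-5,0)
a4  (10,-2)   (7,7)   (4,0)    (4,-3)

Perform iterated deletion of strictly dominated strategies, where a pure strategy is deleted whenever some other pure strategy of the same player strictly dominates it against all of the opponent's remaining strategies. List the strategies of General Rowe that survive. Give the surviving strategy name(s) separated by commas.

a2, a3, a4

General Rowe's strategy a1 is strictly dominated by a4 (S1: 10>5, S2: 7>6, S3: 4>2, S4: 4>1) and is removed.
For General Cole, S2 strictly dominates S3 on the remaining rows (a2: 2>-4, a3: 10>5, a4: 7>0); eliminate S3.
General Cole's strategy S4 is strictly dominated by S1 (a2: 7>-1, a3: 3>0, a4: -2>-3) and is removed.
Among the remaining strategies, none is strictly dominated by another pure strategy of the same player, so the elimination stops.
Surviving strategies — General Rowe: {a2, a3, a4}; General Cole: {S1, S2}.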